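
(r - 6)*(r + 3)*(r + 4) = r^3 + r^2 - 30*r - 72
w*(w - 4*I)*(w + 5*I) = w^3 + I*w^2 + 20*w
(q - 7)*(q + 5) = q^2 - 2*q - 35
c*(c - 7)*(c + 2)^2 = c^4 - 3*c^3 - 24*c^2 - 28*c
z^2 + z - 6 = (z - 2)*(z + 3)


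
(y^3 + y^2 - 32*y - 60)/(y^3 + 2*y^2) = (y^2 - y - 30)/y^2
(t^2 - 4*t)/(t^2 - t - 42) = t*(4 - t)/(-t^2 + t + 42)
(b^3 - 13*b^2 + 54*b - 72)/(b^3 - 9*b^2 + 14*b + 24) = (b - 3)/(b + 1)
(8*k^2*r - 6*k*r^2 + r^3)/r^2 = 8*k^2/r - 6*k + r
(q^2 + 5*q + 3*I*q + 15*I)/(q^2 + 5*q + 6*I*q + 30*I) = (q + 3*I)/(q + 6*I)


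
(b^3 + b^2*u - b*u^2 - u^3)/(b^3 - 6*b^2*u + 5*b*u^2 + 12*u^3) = (b^2 - u^2)/(b^2 - 7*b*u + 12*u^2)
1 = 1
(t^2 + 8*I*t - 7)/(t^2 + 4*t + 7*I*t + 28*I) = (t + I)/(t + 4)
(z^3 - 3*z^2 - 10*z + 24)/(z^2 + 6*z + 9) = (z^2 - 6*z + 8)/(z + 3)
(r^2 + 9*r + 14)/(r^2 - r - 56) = (r + 2)/(r - 8)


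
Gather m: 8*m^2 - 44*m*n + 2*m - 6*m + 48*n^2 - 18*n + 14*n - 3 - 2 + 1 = 8*m^2 + m*(-44*n - 4) + 48*n^2 - 4*n - 4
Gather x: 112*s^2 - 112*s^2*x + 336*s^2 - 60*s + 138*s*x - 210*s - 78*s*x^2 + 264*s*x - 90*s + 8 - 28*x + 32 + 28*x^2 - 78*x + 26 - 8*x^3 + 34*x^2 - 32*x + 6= 448*s^2 - 360*s - 8*x^3 + x^2*(62 - 78*s) + x*(-112*s^2 + 402*s - 138) + 72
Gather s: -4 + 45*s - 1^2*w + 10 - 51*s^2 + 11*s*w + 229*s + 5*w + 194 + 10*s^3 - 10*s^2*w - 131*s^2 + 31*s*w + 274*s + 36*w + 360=10*s^3 + s^2*(-10*w - 182) + s*(42*w + 548) + 40*w + 560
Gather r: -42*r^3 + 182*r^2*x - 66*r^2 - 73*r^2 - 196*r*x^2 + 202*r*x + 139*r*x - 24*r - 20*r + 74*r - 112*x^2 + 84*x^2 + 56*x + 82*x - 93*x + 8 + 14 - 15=-42*r^3 + r^2*(182*x - 139) + r*(-196*x^2 + 341*x + 30) - 28*x^2 + 45*x + 7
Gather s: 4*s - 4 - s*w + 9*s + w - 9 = s*(13 - w) + w - 13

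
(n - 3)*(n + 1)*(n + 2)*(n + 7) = n^4 + 7*n^3 - 7*n^2 - 55*n - 42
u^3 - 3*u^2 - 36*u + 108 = (u - 6)*(u - 3)*(u + 6)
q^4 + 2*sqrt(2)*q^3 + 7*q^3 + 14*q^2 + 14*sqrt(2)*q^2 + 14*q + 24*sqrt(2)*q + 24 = (q + 3)*(q + 4)*(q + sqrt(2))^2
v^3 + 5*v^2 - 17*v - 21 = (v - 3)*(v + 1)*(v + 7)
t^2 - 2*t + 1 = (t - 1)^2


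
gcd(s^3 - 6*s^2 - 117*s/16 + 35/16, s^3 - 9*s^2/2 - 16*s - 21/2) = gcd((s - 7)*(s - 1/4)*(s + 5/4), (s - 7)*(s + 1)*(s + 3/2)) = s - 7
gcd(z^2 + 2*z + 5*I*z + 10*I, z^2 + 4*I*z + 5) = z + 5*I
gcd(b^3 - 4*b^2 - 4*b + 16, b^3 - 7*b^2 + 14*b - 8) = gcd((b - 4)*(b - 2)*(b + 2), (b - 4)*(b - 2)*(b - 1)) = b^2 - 6*b + 8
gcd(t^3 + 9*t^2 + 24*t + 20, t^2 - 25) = t + 5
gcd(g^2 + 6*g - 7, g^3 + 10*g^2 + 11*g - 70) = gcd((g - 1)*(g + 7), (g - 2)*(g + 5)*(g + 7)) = g + 7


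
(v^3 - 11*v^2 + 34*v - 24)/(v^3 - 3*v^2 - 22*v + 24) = (v - 4)/(v + 4)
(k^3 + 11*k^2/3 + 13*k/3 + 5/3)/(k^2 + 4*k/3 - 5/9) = 3*(k^2 + 2*k + 1)/(3*k - 1)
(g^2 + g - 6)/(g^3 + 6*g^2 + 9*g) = (g - 2)/(g*(g + 3))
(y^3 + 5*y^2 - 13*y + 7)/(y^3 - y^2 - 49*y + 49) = (y - 1)/(y - 7)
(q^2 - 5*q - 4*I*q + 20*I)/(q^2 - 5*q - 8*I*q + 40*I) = (q - 4*I)/(q - 8*I)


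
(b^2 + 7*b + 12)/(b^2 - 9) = (b + 4)/(b - 3)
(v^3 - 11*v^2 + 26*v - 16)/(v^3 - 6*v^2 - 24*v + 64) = (v - 1)/(v + 4)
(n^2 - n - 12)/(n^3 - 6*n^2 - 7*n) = (-n^2 + n + 12)/(n*(-n^2 + 6*n + 7))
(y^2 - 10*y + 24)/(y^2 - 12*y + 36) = (y - 4)/(y - 6)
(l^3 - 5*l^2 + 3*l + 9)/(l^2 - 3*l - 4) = (l^2 - 6*l + 9)/(l - 4)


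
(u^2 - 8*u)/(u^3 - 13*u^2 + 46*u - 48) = u/(u^2 - 5*u + 6)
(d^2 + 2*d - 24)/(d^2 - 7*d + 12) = (d + 6)/(d - 3)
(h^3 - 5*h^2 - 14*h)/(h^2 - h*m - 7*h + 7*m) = h*(h + 2)/(h - m)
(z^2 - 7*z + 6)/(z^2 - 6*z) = (z - 1)/z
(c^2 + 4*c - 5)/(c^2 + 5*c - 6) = (c + 5)/(c + 6)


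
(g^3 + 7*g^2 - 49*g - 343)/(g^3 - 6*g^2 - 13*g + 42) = (g^2 + 14*g + 49)/(g^2 + g - 6)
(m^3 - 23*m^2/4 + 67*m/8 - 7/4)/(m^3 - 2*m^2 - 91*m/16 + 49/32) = 4*(m - 2)/(4*m + 7)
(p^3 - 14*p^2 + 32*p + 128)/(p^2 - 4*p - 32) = (p^2 - 6*p - 16)/(p + 4)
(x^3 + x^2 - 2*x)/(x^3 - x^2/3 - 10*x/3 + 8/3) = 3*x/(3*x - 4)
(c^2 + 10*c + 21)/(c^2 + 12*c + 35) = (c + 3)/(c + 5)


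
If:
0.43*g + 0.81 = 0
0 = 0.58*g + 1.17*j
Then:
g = -1.88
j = 0.93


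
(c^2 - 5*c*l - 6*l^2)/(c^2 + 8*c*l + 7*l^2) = (c - 6*l)/(c + 7*l)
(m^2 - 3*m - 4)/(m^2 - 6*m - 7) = (m - 4)/(m - 7)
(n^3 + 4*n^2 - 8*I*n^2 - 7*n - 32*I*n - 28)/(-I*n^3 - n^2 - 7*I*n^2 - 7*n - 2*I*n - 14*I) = (I*n^3 + 4*n^2*(2 + I) + n*(32 - 7*I) - 28*I)/(n^3 + n^2*(7 - I) + n*(2 - 7*I) + 14)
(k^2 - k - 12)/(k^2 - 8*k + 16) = (k + 3)/(k - 4)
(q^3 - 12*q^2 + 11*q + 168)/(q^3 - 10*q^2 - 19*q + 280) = (q + 3)/(q + 5)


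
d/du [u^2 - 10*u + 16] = 2*u - 10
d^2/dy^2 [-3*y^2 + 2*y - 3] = -6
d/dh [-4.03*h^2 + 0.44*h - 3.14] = 0.44 - 8.06*h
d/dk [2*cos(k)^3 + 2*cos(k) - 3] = 6*sin(k)^3 - 8*sin(k)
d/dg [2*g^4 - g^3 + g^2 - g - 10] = 8*g^3 - 3*g^2 + 2*g - 1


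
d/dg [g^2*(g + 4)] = g*(3*g + 8)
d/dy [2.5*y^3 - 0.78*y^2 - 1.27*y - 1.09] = 7.5*y^2 - 1.56*y - 1.27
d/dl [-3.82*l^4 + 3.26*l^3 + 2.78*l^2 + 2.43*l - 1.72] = -15.28*l^3 + 9.78*l^2 + 5.56*l + 2.43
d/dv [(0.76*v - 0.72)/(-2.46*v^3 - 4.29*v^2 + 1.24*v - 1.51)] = (3.7392*v^3 - 2.0532*v^2 - 6.1776*v - 0.2548)/(6.0516*v^6 + 21.1068*v^5 + 12.3033*v^4 - 3.21*v^3 + 14.4934*v^2 - 3.7448*v + 2.2801)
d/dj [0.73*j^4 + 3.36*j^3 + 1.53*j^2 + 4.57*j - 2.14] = 2.92*j^3 + 10.08*j^2 + 3.06*j + 4.57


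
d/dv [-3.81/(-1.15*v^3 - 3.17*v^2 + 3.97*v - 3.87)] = (-13.1445*v^2 - 24.1554*v + 15.1257)/(1.15*v^3 + 3.17*v^2 - 3.97*v + 3.87)^2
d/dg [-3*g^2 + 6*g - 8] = 6 - 6*g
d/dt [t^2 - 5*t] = 2*t - 5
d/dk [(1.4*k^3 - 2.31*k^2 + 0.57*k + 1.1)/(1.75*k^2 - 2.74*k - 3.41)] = (2.45*k^4 - 7.672*k^3 - 8.9901*k^2 + 11.9042*k + 1.0703)/(3.0625*k^4 - 9.59*k^3 - 4.4274*k^2 + 18.6868*k + 11.6281)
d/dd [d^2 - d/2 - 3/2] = 2*d - 1/2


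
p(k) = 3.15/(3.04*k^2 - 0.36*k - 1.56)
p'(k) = 3.15*(0.36 - 6.08*k)/(3.04*k^2 - 0.36*k - 1.56)^2 = (1.134 - 19.152*k)/(-3.04*k^2 + 0.36*k + 1.56)^2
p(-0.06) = -2.06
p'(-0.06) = 0.98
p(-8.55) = 0.01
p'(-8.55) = 0.00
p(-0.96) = 1.98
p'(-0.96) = 7.75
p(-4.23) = 0.06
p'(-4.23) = 0.03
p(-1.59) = 0.47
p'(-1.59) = 0.70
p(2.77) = 0.15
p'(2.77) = -0.12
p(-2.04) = 0.27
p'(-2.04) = 0.29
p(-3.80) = 0.07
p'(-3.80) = 0.04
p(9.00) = 0.01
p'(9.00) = -0.00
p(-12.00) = 0.01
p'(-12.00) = 0.00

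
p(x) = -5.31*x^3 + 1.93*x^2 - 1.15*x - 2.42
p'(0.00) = -1.15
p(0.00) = -2.42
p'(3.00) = -132.94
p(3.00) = -131.87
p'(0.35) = -1.75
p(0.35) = -2.81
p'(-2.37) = -99.78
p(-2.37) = 81.83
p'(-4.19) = -296.99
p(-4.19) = 426.89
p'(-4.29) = -310.89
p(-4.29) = 457.28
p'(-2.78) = -134.99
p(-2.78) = 129.78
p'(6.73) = -696.69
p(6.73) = -1541.34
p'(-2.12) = -80.93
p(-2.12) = 59.29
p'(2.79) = -114.38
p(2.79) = -105.93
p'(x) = -15.93*x^2 + 3.86*x - 1.15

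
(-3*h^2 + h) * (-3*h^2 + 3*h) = 9*h^4 - 12*h^3 + 3*h^2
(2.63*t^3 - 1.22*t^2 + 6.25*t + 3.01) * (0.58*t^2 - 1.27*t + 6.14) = 1.5254*t^5 - 4.0477*t^4 + 21.3226*t^3 - 13.6825*t^2 + 34.5523*t + 18.4814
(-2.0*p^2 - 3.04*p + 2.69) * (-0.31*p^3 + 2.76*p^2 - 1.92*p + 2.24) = 0.62*p^5 - 4.5776*p^4 - 5.3843*p^3 + 8.7812*p^2 - 11.9744*p + 6.0256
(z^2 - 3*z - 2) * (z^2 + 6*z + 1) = z^4 + 3*z^3 - 19*z^2 - 15*z - 2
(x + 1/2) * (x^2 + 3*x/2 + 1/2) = x^3 + 2*x^2 + 5*x/4 + 1/4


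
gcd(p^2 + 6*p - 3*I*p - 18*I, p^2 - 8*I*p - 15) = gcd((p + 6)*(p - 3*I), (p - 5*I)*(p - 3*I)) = p - 3*I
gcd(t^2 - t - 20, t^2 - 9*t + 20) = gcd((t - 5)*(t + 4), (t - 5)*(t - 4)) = t - 5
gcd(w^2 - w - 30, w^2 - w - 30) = w^2 - w - 30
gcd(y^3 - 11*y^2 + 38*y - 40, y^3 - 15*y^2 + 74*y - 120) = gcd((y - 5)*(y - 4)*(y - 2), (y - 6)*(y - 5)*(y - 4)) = y^2 - 9*y + 20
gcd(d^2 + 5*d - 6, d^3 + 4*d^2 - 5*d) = d - 1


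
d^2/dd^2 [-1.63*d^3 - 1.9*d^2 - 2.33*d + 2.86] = -9.78*d - 3.8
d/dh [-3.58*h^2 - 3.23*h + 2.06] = -7.16*h - 3.23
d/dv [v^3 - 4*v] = 3*v^2 - 4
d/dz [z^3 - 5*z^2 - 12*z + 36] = 3*z^2 - 10*z - 12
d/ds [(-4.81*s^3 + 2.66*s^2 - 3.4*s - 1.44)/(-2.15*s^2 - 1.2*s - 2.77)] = (10.3415*s^4 + 11.544*s^3 + 29.4691*s^2 - 20.9284*s + 7.69)/(4.6225*s^4 + 5.16*s^3 + 13.351*s^2 + 6.648*s + 7.6729)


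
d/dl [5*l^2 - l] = 10*l - 1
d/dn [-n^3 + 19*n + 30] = 19 - 3*n^2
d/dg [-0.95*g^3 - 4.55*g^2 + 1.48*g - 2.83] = -2.85*g^2 - 9.1*g + 1.48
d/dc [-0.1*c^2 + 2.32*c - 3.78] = 2.32 - 0.2*c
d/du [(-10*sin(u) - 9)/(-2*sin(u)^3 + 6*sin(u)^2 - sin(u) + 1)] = (-40*sin(u)^3 + 6*sin(u)^2 + 108*sin(u) - 19)*cos(u)/(2*sin(u)^3 - 6*sin(u)^2 + sin(u) - 1)^2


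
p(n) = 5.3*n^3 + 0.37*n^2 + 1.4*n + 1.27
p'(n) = 15.9*n^2 + 0.74*n + 1.4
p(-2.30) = -64.48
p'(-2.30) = 83.81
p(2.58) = 98.36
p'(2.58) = 109.15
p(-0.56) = -0.33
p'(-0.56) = 5.97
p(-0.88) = -3.29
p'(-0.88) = 13.06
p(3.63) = 264.74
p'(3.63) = 213.60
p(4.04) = 362.44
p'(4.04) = 263.90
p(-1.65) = -23.84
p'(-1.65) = 43.47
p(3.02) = 154.85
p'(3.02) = 148.65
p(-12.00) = -9120.65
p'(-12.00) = 2282.12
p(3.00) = 151.90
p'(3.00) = 146.72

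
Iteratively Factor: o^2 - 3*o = (o)*(o - 3)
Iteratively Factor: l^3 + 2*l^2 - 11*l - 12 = (l + 1)*(l^2 + l - 12) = (l - 3)*(l + 1)*(l + 4)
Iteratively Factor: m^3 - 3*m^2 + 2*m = (m - 2)*(m^2 - m) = (m - 2)*(m - 1)*(m)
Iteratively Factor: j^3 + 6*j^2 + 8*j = (j + 2)*(j^2 + 4*j) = j*(j + 2)*(j + 4)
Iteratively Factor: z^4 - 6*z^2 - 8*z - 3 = (z - 3)*(z^3 + 3*z^2 + 3*z + 1) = (z - 3)*(z + 1)*(z^2 + 2*z + 1) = (z - 3)*(z + 1)^2*(z + 1)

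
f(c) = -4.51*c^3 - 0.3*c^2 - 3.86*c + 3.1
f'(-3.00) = -123.83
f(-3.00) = 133.75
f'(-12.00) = -1944.98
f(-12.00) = 7799.50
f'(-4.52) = -277.57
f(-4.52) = 430.90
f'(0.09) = -4.02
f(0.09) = 2.75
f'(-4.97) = -335.08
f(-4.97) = 568.54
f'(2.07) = -63.08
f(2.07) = -46.18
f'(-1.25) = -24.25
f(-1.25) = 16.26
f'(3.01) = -128.25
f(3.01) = -134.23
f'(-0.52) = -7.21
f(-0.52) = 5.66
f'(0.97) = -17.17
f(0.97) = -5.04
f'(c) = -13.53*c^2 - 0.6*c - 3.86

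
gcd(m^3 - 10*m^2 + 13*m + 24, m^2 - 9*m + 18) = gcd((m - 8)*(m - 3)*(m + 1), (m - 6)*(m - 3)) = m - 3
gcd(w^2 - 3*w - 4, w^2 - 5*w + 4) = w - 4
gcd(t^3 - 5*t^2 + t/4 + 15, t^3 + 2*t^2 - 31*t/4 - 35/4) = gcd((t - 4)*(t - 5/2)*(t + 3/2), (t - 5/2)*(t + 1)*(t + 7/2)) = t - 5/2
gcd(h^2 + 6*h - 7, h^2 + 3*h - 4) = h - 1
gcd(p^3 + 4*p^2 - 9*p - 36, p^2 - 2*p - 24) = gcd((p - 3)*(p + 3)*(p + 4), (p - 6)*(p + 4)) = p + 4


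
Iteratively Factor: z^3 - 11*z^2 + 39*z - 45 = (z - 3)*(z^2 - 8*z + 15) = (z - 5)*(z - 3)*(z - 3)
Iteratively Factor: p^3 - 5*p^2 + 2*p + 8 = (p + 1)*(p^2 - 6*p + 8) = (p - 4)*(p + 1)*(p - 2)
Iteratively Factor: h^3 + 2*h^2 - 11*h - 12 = (h + 1)*(h^2 + h - 12) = (h + 1)*(h + 4)*(h - 3)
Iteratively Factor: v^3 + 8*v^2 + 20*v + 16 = (v + 4)*(v^2 + 4*v + 4) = (v + 2)*(v + 4)*(v + 2)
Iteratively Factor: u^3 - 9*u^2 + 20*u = (u - 5)*(u^2 - 4*u) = (u - 5)*(u - 4)*(u)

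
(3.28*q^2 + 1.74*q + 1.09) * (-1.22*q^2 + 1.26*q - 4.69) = -4.0016*q^4 + 2.01*q^3 - 14.5206*q^2 - 6.7872*q - 5.1121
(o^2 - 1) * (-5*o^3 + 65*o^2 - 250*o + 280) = -5*o^5 + 65*o^4 - 245*o^3 + 215*o^2 + 250*o - 280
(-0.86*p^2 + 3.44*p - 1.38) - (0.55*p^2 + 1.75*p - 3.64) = -1.41*p^2 + 1.69*p + 2.26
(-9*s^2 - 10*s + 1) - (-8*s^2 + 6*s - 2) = -s^2 - 16*s + 3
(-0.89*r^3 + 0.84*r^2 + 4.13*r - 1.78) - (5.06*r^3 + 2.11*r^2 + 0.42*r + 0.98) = -5.95*r^3 - 1.27*r^2 + 3.71*r - 2.76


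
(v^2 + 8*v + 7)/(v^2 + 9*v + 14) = (v + 1)/(v + 2)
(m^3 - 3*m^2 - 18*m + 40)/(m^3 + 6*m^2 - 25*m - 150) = (m^2 + 2*m - 8)/(m^2 + 11*m + 30)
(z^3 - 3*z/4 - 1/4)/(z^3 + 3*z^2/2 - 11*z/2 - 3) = (z^2 - z/2 - 1/2)/(z^2 + z - 6)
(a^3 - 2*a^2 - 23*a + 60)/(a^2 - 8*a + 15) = (a^2 + a - 20)/(a - 5)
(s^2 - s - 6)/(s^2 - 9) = (s + 2)/(s + 3)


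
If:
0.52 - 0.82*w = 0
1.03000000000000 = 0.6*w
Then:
No Solution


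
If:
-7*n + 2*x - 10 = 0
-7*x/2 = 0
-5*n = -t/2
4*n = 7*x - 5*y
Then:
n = -10/7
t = -100/7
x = 0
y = 8/7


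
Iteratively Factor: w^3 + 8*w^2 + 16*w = (w + 4)*(w^2 + 4*w) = (w + 4)^2*(w)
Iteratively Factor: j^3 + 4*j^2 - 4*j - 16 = (j - 2)*(j^2 + 6*j + 8) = (j - 2)*(j + 2)*(j + 4)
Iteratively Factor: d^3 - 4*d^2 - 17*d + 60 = (d - 5)*(d^2 + d - 12) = (d - 5)*(d + 4)*(d - 3)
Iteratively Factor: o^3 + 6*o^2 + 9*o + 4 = (o + 4)*(o^2 + 2*o + 1) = (o + 1)*(o + 4)*(o + 1)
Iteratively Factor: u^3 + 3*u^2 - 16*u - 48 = (u - 4)*(u^2 + 7*u + 12) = (u - 4)*(u + 4)*(u + 3)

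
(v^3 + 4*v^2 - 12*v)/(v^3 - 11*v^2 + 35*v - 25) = v*(v^2 + 4*v - 12)/(v^3 - 11*v^2 + 35*v - 25)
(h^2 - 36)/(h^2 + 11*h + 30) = (h - 6)/(h + 5)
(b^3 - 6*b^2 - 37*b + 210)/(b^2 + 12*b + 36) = (b^2 - 12*b + 35)/(b + 6)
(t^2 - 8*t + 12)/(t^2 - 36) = (t - 2)/(t + 6)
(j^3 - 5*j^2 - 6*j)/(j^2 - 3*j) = (j^2 - 5*j - 6)/(j - 3)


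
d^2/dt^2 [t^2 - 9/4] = 2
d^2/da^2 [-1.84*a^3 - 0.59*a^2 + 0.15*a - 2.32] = -11.04*a - 1.18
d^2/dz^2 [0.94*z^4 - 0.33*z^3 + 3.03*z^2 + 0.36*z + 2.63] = 11.28*z^2 - 1.98*z + 6.06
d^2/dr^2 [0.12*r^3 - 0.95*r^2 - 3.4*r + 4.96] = 0.72*r - 1.9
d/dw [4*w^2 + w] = 8*w + 1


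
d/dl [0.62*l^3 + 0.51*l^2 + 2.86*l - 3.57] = 1.86*l^2 + 1.02*l + 2.86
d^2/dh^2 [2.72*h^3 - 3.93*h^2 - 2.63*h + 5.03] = 16.32*h - 7.86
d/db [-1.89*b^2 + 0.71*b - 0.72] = 0.71 - 3.78*b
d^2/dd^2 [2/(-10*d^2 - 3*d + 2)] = 4*(100*d^2 + 30*d - (20*d + 3)^2 - 20)/(10*d^2 + 3*d - 2)^3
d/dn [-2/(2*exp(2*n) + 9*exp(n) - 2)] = (8*exp(n) + 18)*exp(n)/(2*exp(2*n) + 9*exp(n) - 2)^2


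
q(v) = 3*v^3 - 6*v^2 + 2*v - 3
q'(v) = 9*v^2 - 12*v + 2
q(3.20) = 40.26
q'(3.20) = 55.76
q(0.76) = -3.63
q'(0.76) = -1.92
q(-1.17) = -18.36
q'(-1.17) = 28.36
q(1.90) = -0.28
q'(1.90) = 11.69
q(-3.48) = -209.05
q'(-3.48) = 152.75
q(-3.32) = -185.56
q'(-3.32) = 141.04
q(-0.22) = -3.76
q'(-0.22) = 5.08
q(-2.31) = -76.62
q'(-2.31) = 77.74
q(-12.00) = -6075.00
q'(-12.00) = 1442.00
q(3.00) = 30.00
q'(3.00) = 47.00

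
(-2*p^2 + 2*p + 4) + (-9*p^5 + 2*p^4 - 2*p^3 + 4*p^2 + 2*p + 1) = -9*p^5 + 2*p^4 - 2*p^3 + 2*p^2 + 4*p + 5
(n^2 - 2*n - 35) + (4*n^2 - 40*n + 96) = 5*n^2 - 42*n + 61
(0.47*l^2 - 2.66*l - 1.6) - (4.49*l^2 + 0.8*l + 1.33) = -4.02*l^2 - 3.46*l - 2.93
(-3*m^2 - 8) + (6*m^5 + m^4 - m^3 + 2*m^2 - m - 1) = 6*m^5 + m^4 - m^3 - m^2 - m - 9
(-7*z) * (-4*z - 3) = 28*z^2 + 21*z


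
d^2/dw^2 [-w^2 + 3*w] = -2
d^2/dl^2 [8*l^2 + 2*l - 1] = 16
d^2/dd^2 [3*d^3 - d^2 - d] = 18*d - 2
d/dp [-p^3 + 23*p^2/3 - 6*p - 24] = -3*p^2 + 46*p/3 - 6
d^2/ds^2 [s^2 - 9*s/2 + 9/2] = 2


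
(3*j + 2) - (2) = 3*j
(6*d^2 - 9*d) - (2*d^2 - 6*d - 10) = 4*d^2 - 3*d + 10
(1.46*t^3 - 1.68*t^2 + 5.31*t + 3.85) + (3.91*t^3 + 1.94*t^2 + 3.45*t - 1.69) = 5.37*t^3 + 0.26*t^2 + 8.76*t + 2.16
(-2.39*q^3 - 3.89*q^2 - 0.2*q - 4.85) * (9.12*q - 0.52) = -21.7968*q^4 - 34.234*q^3 + 0.1988*q^2 - 44.128*q + 2.522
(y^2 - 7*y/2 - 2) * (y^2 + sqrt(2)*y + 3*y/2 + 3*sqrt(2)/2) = y^4 - 2*y^3 + sqrt(2)*y^3 - 29*y^2/4 - 2*sqrt(2)*y^2 - 29*sqrt(2)*y/4 - 3*y - 3*sqrt(2)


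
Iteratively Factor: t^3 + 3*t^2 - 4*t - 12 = (t + 3)*(t^2 - 4) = (t + 2)*(t + 3)*(t - 2)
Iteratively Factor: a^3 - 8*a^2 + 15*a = (a)*(a^2 - 8*a + 15) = a*(a - 5)*(a - 3)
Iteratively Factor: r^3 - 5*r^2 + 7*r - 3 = (r - 3)*(r^2 - 2*r + 1) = (r - 3)*(r - 1)*(r - 1)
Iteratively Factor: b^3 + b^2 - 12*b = (b - 3)*(b^2 + 4*b) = b*(b - 3)*(b + 4)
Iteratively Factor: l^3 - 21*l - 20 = (l - 5)*(l^2 + 5*l + 4) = (l - 5)*(l + 1)*(l + 4)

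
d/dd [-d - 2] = -1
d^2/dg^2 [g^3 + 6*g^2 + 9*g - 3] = 6*g + 12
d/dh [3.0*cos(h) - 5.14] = -3.0*sin(h)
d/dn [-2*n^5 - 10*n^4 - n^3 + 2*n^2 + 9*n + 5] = -10*n^4 - 40*n^3 - 3*n^2 + 4*n + 9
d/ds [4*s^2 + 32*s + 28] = 8*s + 32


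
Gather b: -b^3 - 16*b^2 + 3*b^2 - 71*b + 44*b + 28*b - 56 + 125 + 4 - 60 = -b^3 - 13*b^2 + b + 13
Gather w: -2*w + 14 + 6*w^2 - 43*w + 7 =6*w^2 - 45*w + 21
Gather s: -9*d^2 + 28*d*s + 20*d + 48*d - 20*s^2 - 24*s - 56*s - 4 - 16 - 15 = -9*d^2 + 68*d - 20*s^2 + s*(28*d - 80) - 35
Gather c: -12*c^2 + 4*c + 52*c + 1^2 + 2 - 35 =-12*c^2 + 56*c - 32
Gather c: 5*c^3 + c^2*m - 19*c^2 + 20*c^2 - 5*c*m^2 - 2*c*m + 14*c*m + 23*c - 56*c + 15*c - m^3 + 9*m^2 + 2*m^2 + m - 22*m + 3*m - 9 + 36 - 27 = 5*c^3 + c^2*(m + 1) + c*(-5*m^2 + 12*m - 18) - m^3 + 11*m^2 - 18*m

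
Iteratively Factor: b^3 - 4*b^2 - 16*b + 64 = (b - 4)*(b^2 - 16) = (b - 4)*(b + 4)*(b - 4)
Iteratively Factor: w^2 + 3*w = (w + 3)*(w)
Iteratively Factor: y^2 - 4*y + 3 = (y - 1)*(y - 3)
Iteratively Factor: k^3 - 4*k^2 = (k)*(k^2 - 4*k) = k^2*(k - 4)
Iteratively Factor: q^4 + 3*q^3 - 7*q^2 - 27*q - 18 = (q + 2)*(q^3 + q^2 - 9*q - 9) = (q - 3)*(q + 2)*(q^2 + 4*q + 3) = (q - 3)*(q + 2)*(q + 3)*(q + 1)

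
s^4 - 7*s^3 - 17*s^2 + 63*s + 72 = (s - 8)*(s - 3)*(s + 1)*(s + 3)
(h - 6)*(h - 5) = h^2 - 11*h + 30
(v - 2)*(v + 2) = v^2 - 4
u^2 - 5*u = u*(u - 5)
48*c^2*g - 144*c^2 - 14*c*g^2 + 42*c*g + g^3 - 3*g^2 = (-8*c + g)*(-6*c + g)*(g - 3)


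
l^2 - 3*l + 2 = (l - 2)*(l - 1)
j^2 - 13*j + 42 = (j - 7)*(j - 6)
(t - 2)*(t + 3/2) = t^2 - t/2 - 3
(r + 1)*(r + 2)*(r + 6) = r^3 + 9*r^2 + 20*r + 12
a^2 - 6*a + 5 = (a - 5)*(a - 1)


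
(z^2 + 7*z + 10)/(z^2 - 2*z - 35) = (z + 2)/(z - 7)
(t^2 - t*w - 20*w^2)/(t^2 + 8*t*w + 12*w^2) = (t^2 - t*w - 20*w^2)/(t^2 + 8*t*w + 12*w^2)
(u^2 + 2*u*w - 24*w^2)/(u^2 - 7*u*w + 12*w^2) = (u + 6*w)/(u - 3*w)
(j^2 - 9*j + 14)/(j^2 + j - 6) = (j - 7)/(j + 3)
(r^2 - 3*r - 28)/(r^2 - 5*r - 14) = (r + 4)/(r + 2)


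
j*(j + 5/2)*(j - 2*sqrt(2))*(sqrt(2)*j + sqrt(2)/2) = sqrt(2)*j^4 - 4*j^3 + 3*sqrt(2)*j^3 - 12*j^2 + 5*sqrt(2)*j^2/4 - 5*j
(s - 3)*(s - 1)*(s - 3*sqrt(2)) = s^3 - 3*sqrt(2)*s^2 - 4*s^2 + 3*s + 12*sqrt(2)*s - 9*sqrt(2)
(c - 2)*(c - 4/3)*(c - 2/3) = c^3 - 4*c^2 + 44*c/9 - 16/9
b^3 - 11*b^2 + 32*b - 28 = (b - 7)*(b - 2)^2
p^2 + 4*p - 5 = (p - 1)*(p + 5)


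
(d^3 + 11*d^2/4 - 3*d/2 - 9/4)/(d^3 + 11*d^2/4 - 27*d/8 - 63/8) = 2*(4*d^2 - d - 3)/(8*d^2 - 2*d - 21)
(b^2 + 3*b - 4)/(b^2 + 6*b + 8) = (b - 1)/(b + 2)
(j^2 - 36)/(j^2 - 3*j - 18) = (j + 6)/(j + 3)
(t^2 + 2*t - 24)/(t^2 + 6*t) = (t - 4)/t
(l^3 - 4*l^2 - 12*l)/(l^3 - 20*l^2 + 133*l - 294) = l*(l + 2)/(l^2 - 14*l + 49)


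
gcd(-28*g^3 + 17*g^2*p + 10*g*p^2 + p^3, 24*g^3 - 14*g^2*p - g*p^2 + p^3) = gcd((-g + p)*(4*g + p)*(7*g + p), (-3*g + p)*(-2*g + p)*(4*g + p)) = 4*g + p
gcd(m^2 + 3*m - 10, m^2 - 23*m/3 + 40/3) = 1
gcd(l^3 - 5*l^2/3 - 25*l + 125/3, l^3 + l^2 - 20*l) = l + 5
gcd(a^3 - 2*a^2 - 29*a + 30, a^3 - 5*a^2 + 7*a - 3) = a - 1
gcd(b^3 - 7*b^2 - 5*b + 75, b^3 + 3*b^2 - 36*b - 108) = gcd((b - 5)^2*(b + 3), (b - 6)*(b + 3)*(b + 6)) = b + 3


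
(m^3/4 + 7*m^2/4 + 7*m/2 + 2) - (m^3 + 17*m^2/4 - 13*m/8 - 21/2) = -3*m^3/4 - 5*m^2/2 + 41*m/8 + 25/2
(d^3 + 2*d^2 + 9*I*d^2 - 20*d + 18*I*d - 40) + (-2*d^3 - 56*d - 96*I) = -d^3 + 2*d^2 + 9*I*d^2 - 76*d + 18*I*d - 40 - 96*I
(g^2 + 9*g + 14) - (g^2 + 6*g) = 3*g + 14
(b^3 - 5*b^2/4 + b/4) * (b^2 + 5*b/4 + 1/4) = b^5 - 17*b^3/16 + b/16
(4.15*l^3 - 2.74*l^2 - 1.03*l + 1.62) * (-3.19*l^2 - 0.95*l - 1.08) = -13.2385*l^5 + 4.7981*l^4 + 1.4067*l^3 - 1.2301*l^2 - 0.4266*l - 1.7496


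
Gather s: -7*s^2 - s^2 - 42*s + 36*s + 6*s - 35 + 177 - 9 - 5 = 128 - 8*s^2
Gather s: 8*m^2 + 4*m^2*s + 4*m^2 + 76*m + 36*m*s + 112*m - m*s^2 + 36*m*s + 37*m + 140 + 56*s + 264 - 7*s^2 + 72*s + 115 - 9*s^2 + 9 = 12*m^2 + 225*m + s^2*(-m - 16) + s*(4*m^2 + 72*m + 128) + 528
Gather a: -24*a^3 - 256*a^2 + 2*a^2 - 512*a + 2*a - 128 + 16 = -24*a^3 - 254*a^2 - 510*a - 112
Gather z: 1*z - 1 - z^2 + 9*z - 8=-z^2 + 10*z - 9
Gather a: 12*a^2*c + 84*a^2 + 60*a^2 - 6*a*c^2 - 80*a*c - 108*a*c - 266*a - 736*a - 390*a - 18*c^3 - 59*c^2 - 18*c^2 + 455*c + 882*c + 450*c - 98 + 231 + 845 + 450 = a^2*(12*c + 144) + a*(-6*c^2 - 188*c - 1392) - 18*c^3 - 77*c^2 + 1787*c + 1428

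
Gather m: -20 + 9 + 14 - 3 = 0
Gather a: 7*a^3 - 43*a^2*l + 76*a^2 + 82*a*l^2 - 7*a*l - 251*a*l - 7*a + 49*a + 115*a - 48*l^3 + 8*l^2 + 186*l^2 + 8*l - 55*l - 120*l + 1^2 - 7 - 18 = 7*a^3 + a^2*(76 - 43*l) + a*(82*l^2 - 258*l + 157) - 48*l^3 + 194*l^2 - 167*l - 24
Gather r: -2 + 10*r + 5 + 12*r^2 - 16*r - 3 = 12*r^2 - 6*r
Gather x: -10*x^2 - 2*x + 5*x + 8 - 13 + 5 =-10*x^2 + 3*x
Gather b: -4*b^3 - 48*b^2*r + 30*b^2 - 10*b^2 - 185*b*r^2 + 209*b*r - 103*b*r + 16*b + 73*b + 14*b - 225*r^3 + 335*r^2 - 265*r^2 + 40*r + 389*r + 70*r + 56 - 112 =-4*b^3 + b^2*(20 - 48*r) + b*(-185*r^2 + 106*r + 103) - 225*r^3 + 70*r^2 + 499*r - 56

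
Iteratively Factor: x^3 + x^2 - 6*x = (x - 2)*(x^2 + 3*x) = (x - 2)*(x + 3)*(x)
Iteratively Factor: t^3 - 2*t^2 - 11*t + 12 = (t - 4)*(t^2 + 2*t - 3) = (t - 4)*(t - 1)*(t + 3)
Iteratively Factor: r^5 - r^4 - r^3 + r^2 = (r - 1)*(r^4 - r^2) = r*(r - 1)*(r^3 - r) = r*(r - 1)^2*(r^2 + r) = r*(r - 1)^2*(r + 1)*(r)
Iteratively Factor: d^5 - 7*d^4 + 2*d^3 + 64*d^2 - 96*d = (d - 4)*(d^4 - 3*d^3 - 10*d^2 + 24*d) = (d - 4)*(d + 3)*(d^3 - 6*d^2 + 8*d) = d*(d - 4)*(d + 3)*(d^2 - 6*d + 8) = d*(d - 4)*(d - 2)*(d + 3)*(d - 4)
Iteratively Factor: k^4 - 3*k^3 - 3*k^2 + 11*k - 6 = (k - 1)*(k^3 - 2*k^2 - 5*k + 6) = (k - 1)^2*(k^2 - k - 6) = (k - 1)^2*(k + 2)*(k - 3)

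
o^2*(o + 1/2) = o^3 + o^2/2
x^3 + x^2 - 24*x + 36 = (x - 3)*(x - 2)*(x + 6)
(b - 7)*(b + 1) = b^2 - 6*b - 7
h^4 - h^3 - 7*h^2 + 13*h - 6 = (h - 2)*(h - 1)^2*(h + 3)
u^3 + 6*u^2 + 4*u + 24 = (u + 6)*(u - 2*I)*(u + 2*I)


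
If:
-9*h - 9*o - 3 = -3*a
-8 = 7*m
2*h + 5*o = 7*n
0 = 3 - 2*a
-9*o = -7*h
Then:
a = 3/2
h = 3/32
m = -8/7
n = 53/672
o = 7/96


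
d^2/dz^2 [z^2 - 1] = 2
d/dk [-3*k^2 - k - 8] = -6*k - 1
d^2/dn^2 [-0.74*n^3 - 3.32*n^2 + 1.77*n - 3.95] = -4.44*n - 6.64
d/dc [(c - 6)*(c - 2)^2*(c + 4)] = 4*c^3 - 18*c^2 - 24*c + 88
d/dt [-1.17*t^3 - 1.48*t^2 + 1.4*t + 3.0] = -3.51*t^2 - 2.96*t + 1.4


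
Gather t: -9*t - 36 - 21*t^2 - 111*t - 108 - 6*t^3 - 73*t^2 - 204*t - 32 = -6*t^3 - 94*t^2 - 324*t - 176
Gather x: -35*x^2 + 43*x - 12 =-35*x^2 + 43*x - 12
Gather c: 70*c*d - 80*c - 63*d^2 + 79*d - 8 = c*(70*d - 80) - 63*d^2 + 79*d - 8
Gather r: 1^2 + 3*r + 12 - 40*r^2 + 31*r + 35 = -40*r^2 + 34*r + 48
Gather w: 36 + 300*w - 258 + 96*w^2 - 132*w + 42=96*w^2 + 168*w - 180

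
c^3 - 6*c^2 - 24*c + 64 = (c - 8)*(c - 2)*(c + 4)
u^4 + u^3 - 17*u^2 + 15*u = u*(u - 3)*(u - 1)*(u + 5)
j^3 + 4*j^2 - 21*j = j*(j - 3)*(j + 7)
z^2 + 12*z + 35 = (z + 5)*(z + 7)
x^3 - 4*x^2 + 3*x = x*(x - 3)*(x - 1)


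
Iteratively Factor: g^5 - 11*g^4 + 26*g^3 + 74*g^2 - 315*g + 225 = (g - 5)*(g^4 - 6*g^3 - 4*g^2 + 54*g - 45) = (g - 5)*(g - 3)*(g^3 - 3*g^2 - 13*g + 15) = (g - 5)*(g - 3)*(g + 3)*(g^2 - 6*g + 5) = (g - 5)^2*(g - 3)*(g + 3)*(g - 1)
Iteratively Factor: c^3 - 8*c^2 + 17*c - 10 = (c - 5)*(c^2 - 3*c + 2) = (c - 5)*(c - 1)*(c - 2)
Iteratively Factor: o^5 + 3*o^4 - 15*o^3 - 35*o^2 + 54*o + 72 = (o + 1)*(o^4 + 2*o^3 - 17*o^2 - 18*o + 72) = (o + 1)*(o + 4)*(o^3 - 2*o^2 - 9*o + 18) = (o + 1)*(o + 3)*(o + 4)*(o^2 - 5*o + 6) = (o - 3)*(o + 1)*(o + 3)*(o + 4)*(o - 2)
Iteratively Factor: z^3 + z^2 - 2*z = (z + 2)*(z^2 - z) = z*(z + 2)*(z - 1)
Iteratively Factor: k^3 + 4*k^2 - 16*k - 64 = (k - 4)*(k^2 + 8*k + 16) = (k - 4)*(k + 4)*(k + 4)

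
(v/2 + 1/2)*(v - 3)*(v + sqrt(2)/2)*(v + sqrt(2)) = v^4/2 - v^3 + 3*sqrt(2)*v^3/4 - 3*sqrt(2)*v^2/2 - v^2 - 9*sqrt(2)*v/4 - v - 3/2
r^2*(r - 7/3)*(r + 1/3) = r^4 - 2*r^3 - 7*r^2/9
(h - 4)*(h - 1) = h^2 - 5*h + 4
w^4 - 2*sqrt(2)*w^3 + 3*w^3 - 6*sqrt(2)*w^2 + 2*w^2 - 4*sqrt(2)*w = w*(w + 1)*(w + 2)*(w - 2*sqrt(2))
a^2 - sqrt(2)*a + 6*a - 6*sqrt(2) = (a + 6)*(a - sqrt(2))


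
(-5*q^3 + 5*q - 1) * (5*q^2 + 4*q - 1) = -25*q^5 - 20*q^4 + 30*q^3 + 15*q^2 - 9*q + 1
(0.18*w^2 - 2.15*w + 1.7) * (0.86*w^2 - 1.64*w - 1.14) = 0.1548*w^4 - 2.1442*w^3 + 4.7828*w^2 - 0.337*w - 1.938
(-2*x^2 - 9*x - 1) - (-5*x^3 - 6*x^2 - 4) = 5*x^3 + 4*x^2 - 9*x + 3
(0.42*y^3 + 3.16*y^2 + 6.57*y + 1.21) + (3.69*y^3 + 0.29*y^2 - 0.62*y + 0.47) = 4.11*y^3 + 3.45*y^2 + 5.95*y + 1.68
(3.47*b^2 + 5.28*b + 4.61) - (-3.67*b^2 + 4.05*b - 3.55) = 7.14*b^2 + 1.23*b + 8.16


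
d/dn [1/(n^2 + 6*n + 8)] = 2*(-n - 3)/(n^2 + 6*n + 8)^2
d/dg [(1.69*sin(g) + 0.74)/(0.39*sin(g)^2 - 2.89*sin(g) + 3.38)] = (-0.6591*sin(g)^2 - 0.5772*sin(g) + 7.8508)*cos(g)/(0.1521*sin(g)^4 - 2.2542*sin(g)^3 + 10.9885*sin(g)^2 - 19.5364*sin(g) + 11.4244)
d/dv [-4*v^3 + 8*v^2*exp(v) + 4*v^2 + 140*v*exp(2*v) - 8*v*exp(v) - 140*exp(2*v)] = 8*v^2*exp(v) - 12*v^2 + 280*v*exp(2*v) + 8*v*exp(v) + 8*v - 140*exp(2*v) - 8*exp(v)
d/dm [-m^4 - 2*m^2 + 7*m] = -4*m^3 - 4*m + 7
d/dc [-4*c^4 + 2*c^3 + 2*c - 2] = -16*c^3 + 6*c^2 + 2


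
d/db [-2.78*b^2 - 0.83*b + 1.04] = -5.56*b - 0.83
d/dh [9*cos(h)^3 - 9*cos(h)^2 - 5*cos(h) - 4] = (-27*cos(h)^2 + 18*cos(h) + 5)*sin(h)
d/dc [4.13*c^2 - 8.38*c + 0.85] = 8.26*c - 8.38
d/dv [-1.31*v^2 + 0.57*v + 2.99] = 0.57 - 2.62*v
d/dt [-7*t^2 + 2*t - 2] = 2 - 14*t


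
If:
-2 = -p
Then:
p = 2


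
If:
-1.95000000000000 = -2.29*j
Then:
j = 0.85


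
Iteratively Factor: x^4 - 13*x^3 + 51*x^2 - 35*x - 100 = (x - 5)*(x^3 - 8*x^2 + 11*x + 20) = (x - 5)*(x - 4)*(x^2 - 4*x - 5) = (x - 5)^2*(x - 4)*(x + 1)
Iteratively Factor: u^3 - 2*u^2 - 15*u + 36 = (u + 4)*(u^2 - 6*u + 9) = (u - 3)*(u + 4)*(u - 3)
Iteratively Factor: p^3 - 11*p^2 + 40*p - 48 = (p - 4)*(p^2 - 7*p + 12) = (p - 4)^2*(p - 3)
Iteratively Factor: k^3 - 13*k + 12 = (k - 1)*(k^2 + k - 12) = (k - 3)*(k - 1)*(k + 4)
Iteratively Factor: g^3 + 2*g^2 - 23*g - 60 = (g + 3)*(g^2 - g - 20) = (g + 3)*(g + 4)*(g - 5)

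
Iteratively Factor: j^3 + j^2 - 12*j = (j - 3)*(j^2 + 4*j) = j*(j - 3)*(j + 4)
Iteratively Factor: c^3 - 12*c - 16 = (c - 4)*(c^2 + 4*c + 4) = (c - 4)*(c + 2)*(c + 2)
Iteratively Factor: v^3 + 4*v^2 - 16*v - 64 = (v - 4)*(v^2 + 8*v + 16) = (v - 4)*(v + 4)*(v + 4)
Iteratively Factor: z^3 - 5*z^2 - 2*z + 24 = (z - 4)*(z^2 - z - 6) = (z - 4)*(z - 3)*(z + 2)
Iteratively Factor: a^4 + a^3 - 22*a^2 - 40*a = (a + 2)*(a^3 - a^2 - 20*a) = a*(a + 2)*(a^2 - a - 20) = a*(a - 5)*(a + 2)*(a + 4)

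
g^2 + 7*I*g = g*(g + 7*I)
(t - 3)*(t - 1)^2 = t^3 - 5*t^2 + 7*t - 3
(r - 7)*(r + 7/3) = r^2 - 14*r/3 - 49/3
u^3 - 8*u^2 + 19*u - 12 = (u - 4)*(u - 3)*(u - 1)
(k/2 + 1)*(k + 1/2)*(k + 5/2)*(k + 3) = k^4/2 + 4*k^3 + 89*k^2/8 + 97*k/8 + 15/4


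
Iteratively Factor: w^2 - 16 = (w + 4)*(w - 4)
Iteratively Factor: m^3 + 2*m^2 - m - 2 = (m + 2)*(m^2 - 1) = (m + 1)*(m + 2)*(m - 1)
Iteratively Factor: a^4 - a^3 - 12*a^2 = (a)*(a^3 - a^2 - 12*a) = a^2*(a^2 - a - 12) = a^2*(a - 4)*(a + 3)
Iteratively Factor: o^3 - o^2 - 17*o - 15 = (o - 5)*(o^2 + 4*o + 3) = (o - 5)*(o + 1)*(o + 3)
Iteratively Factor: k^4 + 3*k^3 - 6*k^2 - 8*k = (k + 1)*(k^3 + 2*k^2 - 8*k) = k*(k + 1)*(k^2 + 2*k - 8) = k*(k + 1)*(k + 4)*(k - 2)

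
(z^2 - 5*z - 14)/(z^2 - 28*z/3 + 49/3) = 3*(z + 2)/(3*z - 7)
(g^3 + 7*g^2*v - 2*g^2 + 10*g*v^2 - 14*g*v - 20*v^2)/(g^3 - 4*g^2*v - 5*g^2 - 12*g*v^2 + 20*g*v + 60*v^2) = (-g^2 - 5*g*v + 2*g + 10*v)/(-g^2 + 6*g*v + 5*g - 30*v)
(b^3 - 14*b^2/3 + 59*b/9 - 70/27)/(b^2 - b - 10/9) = (9*b^2 - 27*b + 14)/(3*(3*b + 2))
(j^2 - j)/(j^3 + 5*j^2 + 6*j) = (j - 1)/(j^2 + 5*j + 6)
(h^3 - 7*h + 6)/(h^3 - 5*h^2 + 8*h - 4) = (h + 3)/(h - 2)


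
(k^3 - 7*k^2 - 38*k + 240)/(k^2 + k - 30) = k - 8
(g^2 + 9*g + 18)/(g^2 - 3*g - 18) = (g + 6)/(g - 6)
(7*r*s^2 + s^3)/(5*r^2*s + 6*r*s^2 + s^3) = s*(7*r + s)/(5*r^2 + 6*r*s + s^2)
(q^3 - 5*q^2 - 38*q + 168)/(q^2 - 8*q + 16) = (q^2 - q - 42)/(q - 4)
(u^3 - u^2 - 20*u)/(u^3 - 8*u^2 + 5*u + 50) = u*(u + 4)/(u^2 - 3*u - 10)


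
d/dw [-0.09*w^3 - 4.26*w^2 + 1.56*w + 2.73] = -0.27*w^2 - 8.52*w + 1.56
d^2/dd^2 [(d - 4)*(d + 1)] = 2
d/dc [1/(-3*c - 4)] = 3/(3*c + 4)^2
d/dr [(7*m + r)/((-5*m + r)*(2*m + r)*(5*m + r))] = (125*m^3 - 28*m^2*r - 23*m*r^2 - 2*r^3)/(2500*m^6 + 2500*m^5*r + 425*m^4*r^2 - 200*m^3*r^3 - 46*m^2*r^4 + 4*m*r^5 + r^6)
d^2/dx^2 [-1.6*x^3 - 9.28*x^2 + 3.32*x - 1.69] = -9.6*x - 18.56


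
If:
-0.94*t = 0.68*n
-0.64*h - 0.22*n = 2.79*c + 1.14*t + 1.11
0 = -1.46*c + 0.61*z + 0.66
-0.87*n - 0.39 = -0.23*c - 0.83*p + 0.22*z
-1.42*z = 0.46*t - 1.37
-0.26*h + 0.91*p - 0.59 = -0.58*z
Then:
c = 0.67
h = -6.43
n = -1.86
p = -1.52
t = 1.34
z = 0.53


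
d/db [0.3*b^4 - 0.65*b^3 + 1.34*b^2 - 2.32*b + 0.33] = 1.2*b^3 - 1.95*b^2 + 2.68*b - 2.32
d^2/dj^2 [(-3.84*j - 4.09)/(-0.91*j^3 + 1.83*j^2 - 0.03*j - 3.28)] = (19.079424*j^5 + 2.27463600000002*j^4 - 83.467344*j^3 - 54.687636*j^2 + 63.701058*j + 48.351282)/(0.753571*j^9 - 4.546269*j^8 + 9.217026*j^7 + 1.720263*j^6 - 32.469246*j^5 + 33.485499*j^4 + 28.290027*j^3 - 59.05476*j^2 + 0.968256*j + 35.287552)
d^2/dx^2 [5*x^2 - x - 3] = 10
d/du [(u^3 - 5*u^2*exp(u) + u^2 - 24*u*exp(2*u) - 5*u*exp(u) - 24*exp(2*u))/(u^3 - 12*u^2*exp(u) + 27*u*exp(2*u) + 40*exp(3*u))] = (7*u^3*exp(u) + 10*u^2*exp(2*u) - u^2 + 15*u*exp(3*u) - 6*u*exp(u) + 7*exp(2*u))/(u^4 - 8*u^3*exp(u) + 6*u^2*exp(2*u) + 40*u*exp(3*u) + 25*exp(4*u))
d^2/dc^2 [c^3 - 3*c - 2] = 6*c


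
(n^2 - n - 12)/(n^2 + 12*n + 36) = (n^2 - n - 12)/(n^2 + 12*n + 36)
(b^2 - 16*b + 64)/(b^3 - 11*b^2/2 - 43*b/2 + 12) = 2*(b - 8)/(2*b^2 + 5*b - 3)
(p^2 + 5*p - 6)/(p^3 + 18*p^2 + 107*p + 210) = (p - 1)/(p^2 + 12*p + 35)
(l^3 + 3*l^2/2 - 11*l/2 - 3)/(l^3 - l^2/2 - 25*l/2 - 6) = (l - 2)/(l - 4)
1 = 1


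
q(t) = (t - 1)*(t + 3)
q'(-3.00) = -4.00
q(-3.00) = 0.00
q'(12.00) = 26.00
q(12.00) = 165.00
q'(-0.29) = 1.42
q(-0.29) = -3.50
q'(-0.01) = 1.98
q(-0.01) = -3.02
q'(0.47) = 2.94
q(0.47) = -1.84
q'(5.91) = 13.82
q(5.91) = 43.75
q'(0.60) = 3.20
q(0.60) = -1.44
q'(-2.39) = -2.78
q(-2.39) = -2.07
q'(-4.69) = -7.38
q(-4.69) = 9.62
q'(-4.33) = -6.66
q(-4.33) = 7.09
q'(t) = 2*t + 2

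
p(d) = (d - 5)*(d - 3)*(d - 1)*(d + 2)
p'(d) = (d - 5)*(d - 3)*(d - 1) + (d - 5)*(d - 3)*(d + 2) + (d - 5)*(d - 1)*(d + 2) + (d - 3)*(d - 1)*(d + 2)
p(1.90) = 11.97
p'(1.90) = 1.63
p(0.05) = -28.44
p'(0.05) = 31.45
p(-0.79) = -47.53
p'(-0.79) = 8.02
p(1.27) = 5.70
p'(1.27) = 18.02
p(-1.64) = -29.28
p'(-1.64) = -59.53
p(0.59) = -11.29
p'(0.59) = 30.41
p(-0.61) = -45.32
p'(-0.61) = 16.18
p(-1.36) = -41.88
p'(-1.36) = -31.50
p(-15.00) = 74880.00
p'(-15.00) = -18344.00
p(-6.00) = 2772.00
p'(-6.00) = -1649.00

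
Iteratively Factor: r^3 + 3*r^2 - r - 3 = (r - 1)*(r^2 + 4*r + 3) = (r - 1)*(r + 1)*(r + 3)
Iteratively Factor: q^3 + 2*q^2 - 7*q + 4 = (q - 1)*(q^2 + 3*q - 4) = (q - 1)^2*(q + 4)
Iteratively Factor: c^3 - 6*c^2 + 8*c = (c - 4)*(c^2 - 2*c) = c*(c - 4)*(c - 2)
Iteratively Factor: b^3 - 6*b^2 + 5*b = (b)*(b^2 - 6*b + 5) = b*(b - 5)*(b - 1)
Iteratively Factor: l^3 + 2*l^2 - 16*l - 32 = (l + 2)*(l^2 - 16) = (l - 4)*(l + 2)*(l + 4)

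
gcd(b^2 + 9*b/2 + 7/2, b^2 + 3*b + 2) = b + 1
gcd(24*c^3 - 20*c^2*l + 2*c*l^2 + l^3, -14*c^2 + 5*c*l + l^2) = 2*c - l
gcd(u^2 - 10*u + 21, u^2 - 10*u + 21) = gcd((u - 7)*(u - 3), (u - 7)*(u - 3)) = u^2 - 10*u + 21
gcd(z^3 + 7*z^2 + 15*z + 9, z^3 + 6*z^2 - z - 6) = z + 1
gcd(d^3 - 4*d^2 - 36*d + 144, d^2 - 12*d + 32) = d - 4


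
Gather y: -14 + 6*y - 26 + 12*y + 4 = 18*y - 36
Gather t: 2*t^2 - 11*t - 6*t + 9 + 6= 2*t^2 - 17*t + 15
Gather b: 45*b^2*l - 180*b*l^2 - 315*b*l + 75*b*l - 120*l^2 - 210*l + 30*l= 45*b^2*l + b*(-180*l^2 - 240*l) - 120*l^2 - 180*l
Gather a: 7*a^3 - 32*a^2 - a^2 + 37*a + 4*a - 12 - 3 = 7*a^3 - 33*a^2 + 41*a - 15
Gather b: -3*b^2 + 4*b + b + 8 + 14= -3*b^2 + 5*b + 22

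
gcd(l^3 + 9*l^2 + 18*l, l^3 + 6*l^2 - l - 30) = l + 3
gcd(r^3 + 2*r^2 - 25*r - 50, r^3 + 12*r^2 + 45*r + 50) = r^2 + 7*r + 10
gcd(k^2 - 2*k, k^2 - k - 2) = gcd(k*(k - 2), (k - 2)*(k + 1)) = k - 2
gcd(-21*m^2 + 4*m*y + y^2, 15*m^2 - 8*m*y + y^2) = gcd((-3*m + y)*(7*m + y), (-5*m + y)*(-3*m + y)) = -3*m + y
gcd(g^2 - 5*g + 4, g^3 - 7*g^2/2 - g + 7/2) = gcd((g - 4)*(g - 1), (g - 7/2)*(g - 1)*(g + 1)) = g - 1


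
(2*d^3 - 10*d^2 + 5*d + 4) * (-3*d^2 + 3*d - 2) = -6*d^5 + 36*d^4 - 49*d^3 + 23*d^2 + 2*d - 8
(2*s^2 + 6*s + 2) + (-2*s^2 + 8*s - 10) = 14*s - 8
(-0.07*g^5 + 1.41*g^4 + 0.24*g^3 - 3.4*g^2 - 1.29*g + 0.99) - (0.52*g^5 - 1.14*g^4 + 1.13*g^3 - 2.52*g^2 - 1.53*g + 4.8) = -0.59*g^5 + 2.55*g^4 - 0.89*g^3 - 0.88*g^2 + 0.24*g - 3.81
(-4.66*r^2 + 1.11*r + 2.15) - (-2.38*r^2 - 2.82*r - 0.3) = -2.28*r^2 + 3.93*r + 2.45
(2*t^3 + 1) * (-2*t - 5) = -4*t^4 - 10*t^3 - 2*t - 5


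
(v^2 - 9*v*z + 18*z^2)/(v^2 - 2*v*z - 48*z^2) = (-v^2 + 9*v*z - 18*z^2)/(-v^2 + 2*v*z + 48*z^2)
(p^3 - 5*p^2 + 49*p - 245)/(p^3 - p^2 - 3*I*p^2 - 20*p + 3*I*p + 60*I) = (p^2 + 49)/(p^2 + p*(4 - 3*I) - 12*I)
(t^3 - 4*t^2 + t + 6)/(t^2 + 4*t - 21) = (t^2 - t - 2)/(t + 7)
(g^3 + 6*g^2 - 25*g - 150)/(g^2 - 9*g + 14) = (g^3 + 6*g^2 - 25*g - 150)/(g^2 - 9*g + 14)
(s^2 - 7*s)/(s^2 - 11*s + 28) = s/(s - 4)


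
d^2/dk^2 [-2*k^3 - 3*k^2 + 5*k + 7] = -12*k - 6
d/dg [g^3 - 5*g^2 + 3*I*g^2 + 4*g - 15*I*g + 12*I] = 3*g^2 + g*(-10 + 6*I) + 4 - 15*I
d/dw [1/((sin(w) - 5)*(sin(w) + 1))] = 2*(2 - sin(w))*cos(w)/((sin(w) - 5)^2*(sin(w) + 1)^2)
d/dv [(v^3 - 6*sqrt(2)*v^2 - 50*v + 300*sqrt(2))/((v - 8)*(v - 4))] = (v^4 - 24*v^3 + 72*sqrt(2)*v^2 + 146*v^2 - 984*sqrt(2)*v - 1600 + 3600*sqrt(2))/(v^4 - 24*v^3 + 208*v^2 - 768*v + 1024)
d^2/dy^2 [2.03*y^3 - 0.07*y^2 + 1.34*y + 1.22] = 12.18*y - 0.14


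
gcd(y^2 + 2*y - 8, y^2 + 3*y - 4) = y + 4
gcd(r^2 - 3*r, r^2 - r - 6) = r - 3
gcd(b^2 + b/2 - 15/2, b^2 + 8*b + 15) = b + 3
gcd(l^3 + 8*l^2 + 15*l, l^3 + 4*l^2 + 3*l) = l^2 + 3*l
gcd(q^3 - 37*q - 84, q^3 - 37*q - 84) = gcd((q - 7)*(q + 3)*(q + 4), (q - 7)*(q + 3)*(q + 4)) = q^3 - 37*q - 84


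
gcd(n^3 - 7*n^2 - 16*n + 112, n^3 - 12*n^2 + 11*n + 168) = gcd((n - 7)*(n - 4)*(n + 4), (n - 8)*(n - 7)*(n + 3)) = n - 7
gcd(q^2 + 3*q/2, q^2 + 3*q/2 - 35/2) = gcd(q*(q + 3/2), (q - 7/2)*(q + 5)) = 1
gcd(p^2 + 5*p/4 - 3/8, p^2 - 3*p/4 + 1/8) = p - 1/4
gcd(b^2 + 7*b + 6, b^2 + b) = b + 1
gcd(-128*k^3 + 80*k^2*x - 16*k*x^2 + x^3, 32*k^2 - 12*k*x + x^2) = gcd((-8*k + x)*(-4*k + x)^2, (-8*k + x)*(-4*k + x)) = 32*k^2 - 12*k*x + x^2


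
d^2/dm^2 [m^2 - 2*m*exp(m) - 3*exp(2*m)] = -2*m*exp(m) - 12*exp(2*m) - 4*exp(m) + 2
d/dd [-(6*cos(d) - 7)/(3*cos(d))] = 7*sin(d)/(3*cos(d)^2)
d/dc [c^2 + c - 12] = 2*c + 1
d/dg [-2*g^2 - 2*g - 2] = -4*g - 2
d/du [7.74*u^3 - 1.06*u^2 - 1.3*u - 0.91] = 23.22*u^2 - 2.12*u - 1.3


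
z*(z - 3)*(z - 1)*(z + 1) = z^4 - 3*z^3 - z^2 + 3*z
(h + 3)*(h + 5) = h^2 + 8*h + 15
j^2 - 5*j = j*(j - 5)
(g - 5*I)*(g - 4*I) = g^2 - 9*I*g - 20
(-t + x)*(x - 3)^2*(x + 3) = -t*x^3 + 3*t*x^2 + 9*t*x - 27*t + x^4 - 3*x^3 - 9*x^2 + 27*x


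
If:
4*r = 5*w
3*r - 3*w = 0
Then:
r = 0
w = 0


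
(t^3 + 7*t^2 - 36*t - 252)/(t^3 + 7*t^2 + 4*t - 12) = (t^2 + t - 42)/(t^2 + t - 2)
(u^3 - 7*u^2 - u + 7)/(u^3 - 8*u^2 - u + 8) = (u - 7)/(u - 8)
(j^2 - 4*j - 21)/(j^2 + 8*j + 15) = (j - 7)/(j + 5)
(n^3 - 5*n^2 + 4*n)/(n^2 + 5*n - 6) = n*(n - 4)/(n + 6)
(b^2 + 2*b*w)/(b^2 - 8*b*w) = (b + 2*w)/(b - 8*w)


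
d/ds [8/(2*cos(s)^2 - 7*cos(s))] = 8*(4*cos(s) - 7)*sin(s)/((2*cos(s) - 7)^2*cos(s)^2)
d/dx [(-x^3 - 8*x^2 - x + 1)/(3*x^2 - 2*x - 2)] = (-3*x^4 + 4*x^3 + 25*x^2 + 26*x + 4)/(9*x^4 - 12*x^3 - 8*x^2 + 8*x + 4)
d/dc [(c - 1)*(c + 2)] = 2*c + 1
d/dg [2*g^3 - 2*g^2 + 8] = 2*g*(3*g - 2)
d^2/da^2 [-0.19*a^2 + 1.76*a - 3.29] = -0.380000000000000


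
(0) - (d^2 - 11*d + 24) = -d^2 + 11*d - 24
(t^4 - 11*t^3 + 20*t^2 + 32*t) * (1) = t^4 - 11*t^3 + 20*t^2 + 32*t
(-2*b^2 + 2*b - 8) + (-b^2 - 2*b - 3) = -3*b^2 - 11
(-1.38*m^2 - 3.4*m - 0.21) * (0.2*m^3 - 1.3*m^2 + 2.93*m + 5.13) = -0.276*m^5 + 1.114*m^4 + 0.3346*m^3 - 16.7684*m^2 - 18.0573*m - 1.0773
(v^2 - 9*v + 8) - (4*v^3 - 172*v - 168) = -4*v^3 + v^2 + 163*v + 176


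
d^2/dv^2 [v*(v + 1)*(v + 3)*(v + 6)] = 12*v^2 + 60*v + 54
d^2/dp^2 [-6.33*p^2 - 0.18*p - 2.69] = -12.6600000000000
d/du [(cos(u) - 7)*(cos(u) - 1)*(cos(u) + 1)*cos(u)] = -7*sin(u)/4 + 21*sin(3*u)/4 - sin(4*u)/2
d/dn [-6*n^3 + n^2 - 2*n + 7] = -18*n^2 + 2*n - 2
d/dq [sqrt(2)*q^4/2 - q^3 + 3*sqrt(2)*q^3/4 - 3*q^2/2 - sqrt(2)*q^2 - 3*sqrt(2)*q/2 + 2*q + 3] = 2*sqrt(2)*q^3 - 3*q^2 + 9*sqrt(2)*q^2/4 - 3*q - 2*sqrt(2)*q - 3*sqrt(2)/2 + 2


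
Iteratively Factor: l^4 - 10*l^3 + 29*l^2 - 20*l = (l - 4)*(l^3 - 6*l^2 + 5*l) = (l - 4)*(l - 1)*(l^2 - 5*l) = l*(l - 4)*(l - 1)*(l - 5)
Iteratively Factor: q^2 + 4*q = (q + 4)*(q)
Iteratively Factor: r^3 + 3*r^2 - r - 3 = (r - 1)*(r^2 + 4*r + 3) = (r - 1)*(r + 3)*(r + 1)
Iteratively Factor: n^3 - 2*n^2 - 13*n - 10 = (n + 2)*(n^2 - 4*n - 5) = (n + 1)*(n + 2)*(n - 5)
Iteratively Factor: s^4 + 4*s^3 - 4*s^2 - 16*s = (s)*(s^3 + 4*s^2 - 4*s - 16) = s*(s - 2)*(s^2 + 6*s + 8) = s*(s - 2)*(s + 2)*(s + 4)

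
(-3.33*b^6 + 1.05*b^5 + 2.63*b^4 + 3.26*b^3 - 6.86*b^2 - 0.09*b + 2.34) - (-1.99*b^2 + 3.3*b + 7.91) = -3.33*b^6 + 1.05*b^5 + 2.63*b^4 + 3.26*b^3 - 4.87*b^2 - 3.39*b - 5.57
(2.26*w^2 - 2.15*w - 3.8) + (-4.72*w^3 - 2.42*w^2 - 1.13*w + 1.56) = -4.72*w^3 - 0.16*w^2 - 3.28*w - 2.24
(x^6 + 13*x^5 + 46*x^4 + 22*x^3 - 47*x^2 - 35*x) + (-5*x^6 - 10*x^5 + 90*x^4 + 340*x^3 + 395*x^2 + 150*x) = -4*x^6 + 3*x^5 + 136*x^4 + 362*x^3 + 348*x^2 + 115*x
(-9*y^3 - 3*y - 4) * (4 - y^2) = 9*y^5 - 33*y^3 + 4*y^2 - 12*y - 16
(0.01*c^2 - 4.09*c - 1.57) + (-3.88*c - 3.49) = 0.01*c^2 - 7.97*c - 5.06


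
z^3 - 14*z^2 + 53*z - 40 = (z - 8)*(z - 5)*(z - 1)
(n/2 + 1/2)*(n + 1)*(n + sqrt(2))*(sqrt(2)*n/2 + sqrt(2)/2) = sqrt(2)*n^4/4 + n^3/2 + 3*sqrt(2)*n^3/4 + 3*sqrt(2)*n^2/4 + 3*n^2/2 + sqrt(2)*n/4 + 3*n/2 + 1/2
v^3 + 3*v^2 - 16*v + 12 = (v - 2)*(v - 1)*(v + 6)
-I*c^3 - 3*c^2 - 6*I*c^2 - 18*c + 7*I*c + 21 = (c + 7)*(c - 3*I)*(-I*c + I)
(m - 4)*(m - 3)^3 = m^4 - 13*m^3 + 63*m^2 - 135*m + 108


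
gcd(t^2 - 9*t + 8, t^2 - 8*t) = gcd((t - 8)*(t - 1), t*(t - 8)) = t - 8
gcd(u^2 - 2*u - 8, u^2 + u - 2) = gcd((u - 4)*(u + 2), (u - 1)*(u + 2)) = u + 2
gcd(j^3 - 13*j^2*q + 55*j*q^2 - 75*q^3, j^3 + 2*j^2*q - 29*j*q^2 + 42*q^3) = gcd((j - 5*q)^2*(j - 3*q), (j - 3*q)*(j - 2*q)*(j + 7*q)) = -j + 3*q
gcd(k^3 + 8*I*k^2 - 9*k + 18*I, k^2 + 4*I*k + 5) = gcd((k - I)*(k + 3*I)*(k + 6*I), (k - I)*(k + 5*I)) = k - I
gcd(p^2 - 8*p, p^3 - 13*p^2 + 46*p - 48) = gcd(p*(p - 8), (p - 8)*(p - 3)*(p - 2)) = p - 8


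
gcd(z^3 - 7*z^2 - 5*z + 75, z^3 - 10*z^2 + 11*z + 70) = z - 5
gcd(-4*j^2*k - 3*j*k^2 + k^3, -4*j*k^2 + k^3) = 4*j*k - k^2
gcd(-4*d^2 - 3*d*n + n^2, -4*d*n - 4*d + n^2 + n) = 4*d - n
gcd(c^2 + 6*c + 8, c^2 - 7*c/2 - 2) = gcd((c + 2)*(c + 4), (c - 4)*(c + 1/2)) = 1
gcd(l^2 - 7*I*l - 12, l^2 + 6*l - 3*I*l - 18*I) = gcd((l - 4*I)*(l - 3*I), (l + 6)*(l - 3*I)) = l - 3*I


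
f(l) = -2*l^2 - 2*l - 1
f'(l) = -4*l - 2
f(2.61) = -19.84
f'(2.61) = -12.44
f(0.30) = -1.78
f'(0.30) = -3.20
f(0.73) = -3.53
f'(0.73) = -4.92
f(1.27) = -6.77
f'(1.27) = -7.08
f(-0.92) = -0.85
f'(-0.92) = 1.68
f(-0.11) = -0.80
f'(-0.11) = -1.56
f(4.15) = -43.74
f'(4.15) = -18.60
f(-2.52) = -8.66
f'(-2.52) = 8.08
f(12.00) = -313.00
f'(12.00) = -50.00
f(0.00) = -1.00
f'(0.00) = -2.00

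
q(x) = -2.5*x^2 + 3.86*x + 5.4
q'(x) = 3.86 - 5.0*x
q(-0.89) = -0.02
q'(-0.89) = 8.31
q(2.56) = -1.10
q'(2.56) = -8.94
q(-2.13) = -14.16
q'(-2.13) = 14.51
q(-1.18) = -2.64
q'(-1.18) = 9.76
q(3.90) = -17.57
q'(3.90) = -15.64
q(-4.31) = -57.68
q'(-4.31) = 25.41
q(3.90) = -17.57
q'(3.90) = -15.64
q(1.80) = 4.25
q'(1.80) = -5.14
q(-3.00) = -28.68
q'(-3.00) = 18.86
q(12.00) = -308.28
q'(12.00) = -56.14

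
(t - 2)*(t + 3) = t^2 + t - 6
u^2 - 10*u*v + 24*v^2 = (u - 6*v)*(u - 4*v)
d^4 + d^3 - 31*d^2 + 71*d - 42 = (d - 3)*(d - 2)*(d - 1)*(d + 7)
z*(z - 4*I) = z^2 - 4*I*z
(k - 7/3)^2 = k^2 - 14*k/3 + 49/9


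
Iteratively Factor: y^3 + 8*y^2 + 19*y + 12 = (y + 1)*(y^2 + 7*y + 12) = (y + 1)*(y + 4)*(y + 3)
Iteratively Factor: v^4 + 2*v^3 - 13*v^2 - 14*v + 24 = (v + 4)*(v^3 - 2*v^2 - 5*v + 6) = (v - 1)*(v + 4)*(v^2 - v - 6) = (v - 3)*(v - 1)*(v + 4)*(v + 2)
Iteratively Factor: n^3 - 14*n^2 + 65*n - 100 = (n - 5)*(n^2 - 9*n + 20) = (n - 5)*(n - 4)*(n - 5)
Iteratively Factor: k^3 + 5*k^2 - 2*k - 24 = (k + 4)*(k^2 + k - 6) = (k - 2)*(k + 4)*(k + 3)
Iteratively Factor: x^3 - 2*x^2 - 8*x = (x)*(x^2 - 2*x - 8) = x*(x - 4)*(x + 2)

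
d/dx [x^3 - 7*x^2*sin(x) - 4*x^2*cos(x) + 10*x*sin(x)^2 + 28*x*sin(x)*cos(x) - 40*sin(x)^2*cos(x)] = 4*x^2*sin(x) - 7*x^2*cos(x) + 3*x^2 - 14*x*sin(x) + 10*x*sin(2*x) - 8*x*cos(x) + 28*x*cos(2*x) + 10*sin(x) + 14*sin(2*x) - 30*sin(3*x) - 5*cos(2*x) + 5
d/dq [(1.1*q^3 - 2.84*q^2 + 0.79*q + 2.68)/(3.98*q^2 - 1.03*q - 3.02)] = (4.378*q^4 - 2.266*q^3 - 10.185*q^2 - 4.1792*q + 0.3746)/(15.8404*q^4 - 8.1988*q^3 - 22.9783*q^2 + 6.2212*q + 9.1204)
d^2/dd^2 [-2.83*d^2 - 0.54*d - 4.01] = -5.66000000000000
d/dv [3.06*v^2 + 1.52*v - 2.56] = 6.12*v + 1.52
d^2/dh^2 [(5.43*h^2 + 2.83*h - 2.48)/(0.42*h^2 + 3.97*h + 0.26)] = (-8.88178419700125e-16*h^4 - 17.10954*h^3 - 6.18256800000003*h^2 - 26.665128*h - 82.740548)/(0.074088*h^6 + 2.100924*h^5 + 19.996326*h^4 + 65.171917*h^3 + 12.378678*h^2 + 0.805116*h + 0.017576)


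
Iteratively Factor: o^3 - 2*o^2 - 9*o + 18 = (o + 3)*(o^2 - 5*o + 6) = (o - 3)*(o + 3)*(o - 2)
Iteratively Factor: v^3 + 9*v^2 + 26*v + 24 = (v + 2)*(v^2 + 7*v + 12) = (v + 2)*(v + 4)*(v + 3)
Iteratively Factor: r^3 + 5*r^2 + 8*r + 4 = (r + 2)*(r^2 + 3*r + 2) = (r + 2)^2*(r + 1)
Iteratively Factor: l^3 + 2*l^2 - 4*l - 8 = (l - 2)*(l^2 + 4*l + 4) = (l - 2)*(l + 2)*(l + 2)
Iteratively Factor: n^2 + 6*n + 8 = (n + 2)*(n + 4)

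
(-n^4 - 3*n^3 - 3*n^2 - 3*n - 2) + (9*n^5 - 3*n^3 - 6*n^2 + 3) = 9*n^5 - n^4 - 6*n^3 - 9*n^2 - 3*n + 1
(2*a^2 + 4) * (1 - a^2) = -2*a^4 - 2*a^2 + 4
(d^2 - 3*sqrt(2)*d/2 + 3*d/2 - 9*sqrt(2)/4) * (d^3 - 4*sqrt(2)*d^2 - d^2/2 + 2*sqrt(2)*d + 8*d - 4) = d^5 - 11*sqrt(2)*d^4/2 + d^4 - 11*sqrt(2)*d^3/2 + 77*d^3/4 - 63*sqrt(2)*d^2/8 + 20*d^2 - 12*sqrt(2)*d - 15*d + 9*sqrt(2)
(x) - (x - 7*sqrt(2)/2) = 7*sqrt(2)/2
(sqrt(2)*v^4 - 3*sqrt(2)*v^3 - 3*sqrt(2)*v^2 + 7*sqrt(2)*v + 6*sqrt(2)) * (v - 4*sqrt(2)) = sqrt(2)*v^5 - 8*v^4 - 3*sqrt(2)*v^4 - 3*sqrt(2)*v^3 + 24*v^3 + 7*sqrt(2)*v^2 + 24*v^2 - 56*v + 6*sqrt(2)*v - 48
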